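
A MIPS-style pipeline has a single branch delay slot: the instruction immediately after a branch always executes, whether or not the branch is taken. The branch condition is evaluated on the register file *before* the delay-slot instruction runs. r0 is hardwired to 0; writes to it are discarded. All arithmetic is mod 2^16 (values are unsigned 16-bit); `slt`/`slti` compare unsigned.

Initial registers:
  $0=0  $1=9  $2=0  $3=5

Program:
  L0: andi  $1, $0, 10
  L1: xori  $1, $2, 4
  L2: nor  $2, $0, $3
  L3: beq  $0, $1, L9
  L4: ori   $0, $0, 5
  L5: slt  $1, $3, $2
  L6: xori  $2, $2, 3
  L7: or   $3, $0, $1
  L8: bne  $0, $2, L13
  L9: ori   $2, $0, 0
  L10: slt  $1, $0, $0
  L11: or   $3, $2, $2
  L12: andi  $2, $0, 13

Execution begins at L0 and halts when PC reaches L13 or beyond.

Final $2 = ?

#0 andi  $1, $0, 10 ; 0/0/0/5
#1 xori  $1, $2, 4 ; 0/4/0/5
#2 nor  $2, $0, $3 ; 0/4/65530/5
#3 beq  $0, $1, L9 ; 0/4/65530/5 ; →fallthru
#4 ori   $0, $0, 5 ; 0/4/65530/5
#5 slt  $1, $3, $2 ; 0/1/65530/5
#6 xori  $2, $2, 3 ; 0/1/65529/5
#7 or   $3, $0, $1 ; 0/1/65529/1
#8 bne  $0, $2, L13 ; 0/1/65529/1 ; →target
#9 ori   $2, $0, 0 ; 0/1/0/1

0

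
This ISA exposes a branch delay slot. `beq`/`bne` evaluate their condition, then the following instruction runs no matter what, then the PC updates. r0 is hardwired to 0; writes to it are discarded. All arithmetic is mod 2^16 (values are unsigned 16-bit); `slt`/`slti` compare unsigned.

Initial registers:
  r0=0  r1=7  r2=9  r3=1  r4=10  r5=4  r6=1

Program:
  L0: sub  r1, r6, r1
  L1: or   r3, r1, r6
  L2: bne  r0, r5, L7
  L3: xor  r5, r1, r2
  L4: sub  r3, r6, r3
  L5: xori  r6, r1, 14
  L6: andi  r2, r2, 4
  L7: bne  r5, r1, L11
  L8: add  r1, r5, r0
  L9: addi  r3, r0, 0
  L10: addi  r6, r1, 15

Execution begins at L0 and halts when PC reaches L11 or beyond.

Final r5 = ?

65523

[0] sub  r1, r6, r1  →  {r0:0, r1:65530, r2:9, r3:1, r4:10, r5:4, r6:1}
[1] or   r3, r1, r6  →  {r0:0, r1:65530, r2:9, r3:65531, r4:10, r5:4, r6:1}
[2] bne  r0, r5, L7  →  {r0:0, r1:65530, r2:9, r3:65531, r4:10, r5:4, r6:1}  ⟨branch taken⟩
[3] xor  r5, r1, r2  →  {r0:0, r1:65530, r2:9, r3:65531, r4:10, r5:65523, r6:1}
[7] bne  r5, r1, L11  →  {r0:0, r1:65530, r2:9, r3:65531, r4:10, r5:65523, r6:1}  ⟨branch taken⟩
[8] add  r1, r5, r0  →  {r0:0, r1:65523, r2:9, r3:65531, r4:10, r5:65523, r6:1}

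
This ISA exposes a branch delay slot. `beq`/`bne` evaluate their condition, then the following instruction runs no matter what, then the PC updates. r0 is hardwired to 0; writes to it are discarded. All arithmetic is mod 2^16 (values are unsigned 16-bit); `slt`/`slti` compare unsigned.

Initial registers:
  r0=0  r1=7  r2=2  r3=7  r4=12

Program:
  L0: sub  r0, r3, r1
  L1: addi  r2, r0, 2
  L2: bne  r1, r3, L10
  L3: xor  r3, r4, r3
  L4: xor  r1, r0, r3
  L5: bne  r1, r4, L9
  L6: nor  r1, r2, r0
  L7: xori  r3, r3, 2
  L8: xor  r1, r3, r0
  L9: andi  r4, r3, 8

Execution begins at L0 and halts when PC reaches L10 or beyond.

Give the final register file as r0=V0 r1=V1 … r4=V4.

#0 sub  r0, r3, r1 ; 0/7/2/7/12
#1 addi  r2, r0, 2 ; 0/7/2/7/12
#2 bne  r1, r3, L10 ; 0/7/2/7/12 ; →fallthru
#3 xor  r3, r4, r3 ; 0/7/2/11/12
#4 xor  r1, r0, r3 ; 0/11/2/11/12
#5 bne  r1, r4, L9 ; 0/11/2/11/12 ; →target
#6 nor  r1, r2, r0 ; 0/65533/2/11/12
#9 andi  r4, r3, 8 ; 0/65533/2/11/8

r0=0 r1=65533 r2=2 r3=11 r4=8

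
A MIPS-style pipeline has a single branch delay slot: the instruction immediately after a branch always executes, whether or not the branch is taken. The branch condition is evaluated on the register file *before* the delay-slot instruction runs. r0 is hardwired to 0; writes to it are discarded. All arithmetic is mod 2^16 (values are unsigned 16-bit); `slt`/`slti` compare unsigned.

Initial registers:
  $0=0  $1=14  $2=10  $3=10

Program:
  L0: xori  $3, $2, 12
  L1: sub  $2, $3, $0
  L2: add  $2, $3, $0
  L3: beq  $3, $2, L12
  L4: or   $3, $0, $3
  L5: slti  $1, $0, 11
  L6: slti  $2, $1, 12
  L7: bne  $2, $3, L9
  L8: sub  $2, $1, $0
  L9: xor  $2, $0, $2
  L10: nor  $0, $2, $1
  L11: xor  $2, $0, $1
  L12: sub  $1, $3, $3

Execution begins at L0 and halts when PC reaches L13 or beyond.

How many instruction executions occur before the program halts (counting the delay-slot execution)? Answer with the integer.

PC=0  xori  $3, $2, 12       | $0=0 $1=14 $2=10 $3=6
PC=1  sub  $2, $3, $0        | $0=0 $1=14 $2=6 $3=6
PC=2  add  $2, $3, $0        | $0=0 $1=14 $2=6 $3=6
PC=3  beq  $3, $2, L12       | $0=0 $1=14 $2=6 $3=6  [TAKEN]
PC=4  or   $3, $0, $3        | $0=0 $1=14 $2=6 $3=6
PC=12 sub  $1, $3, $3        | $0=0 $1=0 $2=6 $3=6

6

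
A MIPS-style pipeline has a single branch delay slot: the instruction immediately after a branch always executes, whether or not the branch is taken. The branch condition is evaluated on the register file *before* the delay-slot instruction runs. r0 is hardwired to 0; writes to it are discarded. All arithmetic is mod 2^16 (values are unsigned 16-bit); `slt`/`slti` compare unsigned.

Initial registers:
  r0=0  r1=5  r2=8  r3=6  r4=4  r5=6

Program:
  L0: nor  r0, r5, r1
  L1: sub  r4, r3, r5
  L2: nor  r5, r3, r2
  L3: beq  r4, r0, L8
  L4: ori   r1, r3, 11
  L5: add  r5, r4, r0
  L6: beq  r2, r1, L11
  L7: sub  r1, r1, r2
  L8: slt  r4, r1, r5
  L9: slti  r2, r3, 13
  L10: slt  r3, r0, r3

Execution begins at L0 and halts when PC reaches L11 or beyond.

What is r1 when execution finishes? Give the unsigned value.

#0 nor  r0, r5, r1 ; 0/5/8/6/4/6
#1 sub  r4, r3, r5 ; 0/5/8/6/0/6
#2 nor  r5, r3, r2 ; 0/5/8/6/0/65521
#3 beq  r4, r0, L8 ; 0/5/8/6/0/65521 ; →target
#4 ori   r1, r3, 11 ; 0/15/8/6/0/65521
#8 slt  r4, r1, r5 ; 0/15/8/6/1/65521
#9 slti  r2, r3, 13 ; 0/15/1/6/1/65521
#10 slt  r3, r0, r3 ; 0/15/1/1/1/65521

15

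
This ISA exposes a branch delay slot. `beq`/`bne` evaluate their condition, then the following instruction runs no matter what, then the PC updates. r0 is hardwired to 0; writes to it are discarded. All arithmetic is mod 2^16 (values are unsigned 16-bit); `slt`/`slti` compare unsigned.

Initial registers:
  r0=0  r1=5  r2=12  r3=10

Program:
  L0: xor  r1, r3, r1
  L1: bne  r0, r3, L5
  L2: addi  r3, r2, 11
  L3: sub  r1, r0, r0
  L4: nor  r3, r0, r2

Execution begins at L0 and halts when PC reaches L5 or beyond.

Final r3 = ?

23

  step pc=0: xor  r1, r3, r1  regs=(0,15,12,10)
  step pc=1: bne  r0, r3, L5  cond=T  regs=(0,15,12,10)
  step pc=2: addi  r3, r2, 11  regs=(0,15,12,23)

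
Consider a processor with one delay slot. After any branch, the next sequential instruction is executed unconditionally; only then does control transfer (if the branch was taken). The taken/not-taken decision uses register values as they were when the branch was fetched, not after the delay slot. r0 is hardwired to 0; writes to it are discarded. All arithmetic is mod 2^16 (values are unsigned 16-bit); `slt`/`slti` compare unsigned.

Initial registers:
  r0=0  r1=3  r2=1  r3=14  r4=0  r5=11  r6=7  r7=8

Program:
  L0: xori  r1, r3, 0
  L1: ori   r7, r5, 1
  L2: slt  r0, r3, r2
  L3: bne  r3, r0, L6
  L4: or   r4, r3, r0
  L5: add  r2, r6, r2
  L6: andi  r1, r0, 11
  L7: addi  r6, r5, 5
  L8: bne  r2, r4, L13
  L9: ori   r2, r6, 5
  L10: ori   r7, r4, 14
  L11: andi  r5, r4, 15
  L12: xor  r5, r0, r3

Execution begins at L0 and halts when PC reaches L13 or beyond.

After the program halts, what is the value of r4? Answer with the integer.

14

[0] xori  r1, r3, 0  →  {r0:0, r1:14, r2:1, r3:14, r4:0, r5:11, r6:7, r7:8}
[1] ori   r7, r5, 1  →  {r0:0, r1:14, r2:1, r3:14, r4:0, r5:11, r6:7, r7:11}
[2] slt  r0, r3, r2  →  {r0:0, r1:14, r2:1, r3:14, r4:0, r5:11, r6:7, r7:11}
[3] bne  r3, r0, L6  →  {r0:0, r1:14, r2:1, r3:14, r4:0, r5:11, r6:7, r7:11}  ⟨branch taken⟩
[4] or   r4, r3, r0  →  {r0:0, r1:14, r2:1, r3:14, r4:14, r5:11, r6:7, r7:11}
[6] andi  r1, r0, 11  →  {r0:0, r1:0, r2:1, r3:14, r4:14, r5:11, r6:7, r7:11}
[7] addi  r6, r5, 5  →  {r0:0, r1:0, r2:1, r3:14, r4:14, r5:11, r6:16, r7:11}
[8] bne  r2, r4, L13  →  {r0:0, r1:0, r2:1, r3:14, r4:14, r5:11, r6:16, r7:11}  ⟨branch taken⟩
[9] ori   r2, r6, 5  →  {r0:0, r1:0, r2:21, r3:14, r4:14, r5:11, r6:16, r7:11}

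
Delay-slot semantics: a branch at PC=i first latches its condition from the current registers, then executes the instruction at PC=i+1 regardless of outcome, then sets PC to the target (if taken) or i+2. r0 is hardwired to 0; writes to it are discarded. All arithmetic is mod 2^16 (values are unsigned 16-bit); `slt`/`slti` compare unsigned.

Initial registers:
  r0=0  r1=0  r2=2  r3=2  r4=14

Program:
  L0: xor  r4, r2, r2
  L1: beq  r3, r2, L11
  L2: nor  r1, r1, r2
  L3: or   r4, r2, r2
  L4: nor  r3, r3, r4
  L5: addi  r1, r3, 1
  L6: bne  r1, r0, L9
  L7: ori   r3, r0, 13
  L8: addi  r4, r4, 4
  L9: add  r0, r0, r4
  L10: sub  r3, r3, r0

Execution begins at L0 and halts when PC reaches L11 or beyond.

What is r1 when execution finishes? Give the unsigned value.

65533

#0 xor  r4, r2, r2 ; 0/0/2/2/0
#1 beq  r3, r2, L11 ; 0/0/2/2/0 ; →target
#2 nor  r1, r1, r2 ; 0/65533/2/2/0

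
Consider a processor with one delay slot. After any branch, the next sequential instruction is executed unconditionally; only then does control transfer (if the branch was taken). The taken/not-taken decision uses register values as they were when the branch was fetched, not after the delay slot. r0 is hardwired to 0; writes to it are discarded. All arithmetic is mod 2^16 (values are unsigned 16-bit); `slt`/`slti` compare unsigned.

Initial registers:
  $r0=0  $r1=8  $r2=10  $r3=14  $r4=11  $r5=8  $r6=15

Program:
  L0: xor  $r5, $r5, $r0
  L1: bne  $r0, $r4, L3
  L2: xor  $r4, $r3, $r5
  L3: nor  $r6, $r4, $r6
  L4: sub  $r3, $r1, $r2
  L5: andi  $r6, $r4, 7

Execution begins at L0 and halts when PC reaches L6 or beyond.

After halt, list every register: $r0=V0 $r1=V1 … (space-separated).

$r0=0 $r1=8 $r2=10 $r3=65534 $r4=6 $r5=8 $r6=6

[0] xor  $r5, $r5, $r0  →  {$r0:0, $r1:8, $r2:10, $r3:14, $r4:11, $r5:8, $r6:15}
[1] bne  $r0, $r4, L3  →  {$r0:0, $r1:8, $r2:10, $r3:14, $r4:11, $r5:8, $r6:15}  ⟨branch taken⟩
[2] xor  $r4, $r3, $r5  →  {$r0:0, $r1:8, $r2:10, $r3:14, $r4:6, $r5:8, $r6:15}
[3] nor  $r6, $r4, $r6  →  {$r0:0, $r1:8, $r2:10, $r3:14, $r4:6, $r5:8, $r6:65520}
[4] sub  $r3, $r1, $r2  →  {$r0:0, $r1:8, $r2:10, $r3:65534, $r4:6, $r5:8, $r6:65520}
[5] andi  $r6, $r4, 7  →  {$r0:0, $r1:8, $r2:10, $r3:65534, $r4:6, $r5:8, $r6:6}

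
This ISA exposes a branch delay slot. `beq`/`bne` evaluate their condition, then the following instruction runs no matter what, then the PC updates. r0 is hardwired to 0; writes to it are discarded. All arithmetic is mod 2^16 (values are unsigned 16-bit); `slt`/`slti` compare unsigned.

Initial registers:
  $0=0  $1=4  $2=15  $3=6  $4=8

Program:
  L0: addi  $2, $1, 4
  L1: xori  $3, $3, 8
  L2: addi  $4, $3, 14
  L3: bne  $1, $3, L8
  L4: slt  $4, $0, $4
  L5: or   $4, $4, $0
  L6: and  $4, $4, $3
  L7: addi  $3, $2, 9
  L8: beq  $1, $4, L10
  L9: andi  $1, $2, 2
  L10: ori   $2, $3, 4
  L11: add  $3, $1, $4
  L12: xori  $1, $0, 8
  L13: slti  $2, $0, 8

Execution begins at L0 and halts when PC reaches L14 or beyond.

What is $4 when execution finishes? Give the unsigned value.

1

  step pc=0: addi  $2, $1, 4  regs=(0,4,8,6,8)
  step pc=1: xori  $3, $3, 8  regs=(0,4,8,14,8)
  step pc=2: addi  $4, $3, 14  regs=(0,4,8,14,28)
  step pc=3: bne  $1, $3, L8  cond=T  regs=(0,4,8,14,28)
  step pc=4: slt  $4, $0, $4  regs=(0,4,8,14,1)
  step pc=8: beq  $1, $4, L10  cond=F  regs=(0,4,8,14,1)
  step pc=9: andi  $1, $2, 2  regs=(0,0,8,14,1)
  step pc=10: ori   $2, $3, 4  regs=(0,0,14,14,1)
  step pc=11: add  $3, $1, $4  regs=(0,0,14,1,1)
  step pc=12: xori  $1, $0, 8  regs=(0,8,14,1,1)
  step pc=13: slti  $2, $0, 8  regs=(0,8,1,1,1)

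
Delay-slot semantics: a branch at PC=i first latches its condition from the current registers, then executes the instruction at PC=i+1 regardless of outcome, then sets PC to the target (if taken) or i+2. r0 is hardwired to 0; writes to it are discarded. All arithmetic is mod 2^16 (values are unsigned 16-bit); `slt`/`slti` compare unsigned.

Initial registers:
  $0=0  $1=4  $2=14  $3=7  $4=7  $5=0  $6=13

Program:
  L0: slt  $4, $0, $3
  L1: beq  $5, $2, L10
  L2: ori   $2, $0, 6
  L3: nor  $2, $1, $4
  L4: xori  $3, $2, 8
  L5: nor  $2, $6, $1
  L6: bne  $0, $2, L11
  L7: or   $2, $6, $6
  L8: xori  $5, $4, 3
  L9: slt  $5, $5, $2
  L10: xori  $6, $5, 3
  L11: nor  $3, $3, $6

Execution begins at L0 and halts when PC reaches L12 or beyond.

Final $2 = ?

  step pc=0: slt  $4, $0, $3  regs=(0,4,14,7,1,0,13)
  step pc=1: beq  $5, $2, L10  cond=F  regs=(0,4,14,7,1,0,13)
  step pc=2: ori   $2, $0, 6  regs=(0,4,6,7,1,0,13)
  step pc=3: nor  $2, $1, $4  regs=(0,4,65530,7,1,0,13)
  step pc=4: xori  $3, $2, 8  regs=(0,4,65530,65522,1,0,13)
  step pc=5: nor  $2, $6, $1  regs=(0,4,65522,65522,1,0,13)
  step pc=6: bne  $0, $2, L11  cond=T  regs=(0,4,65522,65522,1,0,13)
  step pc=7: or   $2, $6, $6  regs=(0,4,13,65522,1,0,13)
  step pc=11: nor  $3, $3, $6  regs=(0,4,13,0,1,0,13)

13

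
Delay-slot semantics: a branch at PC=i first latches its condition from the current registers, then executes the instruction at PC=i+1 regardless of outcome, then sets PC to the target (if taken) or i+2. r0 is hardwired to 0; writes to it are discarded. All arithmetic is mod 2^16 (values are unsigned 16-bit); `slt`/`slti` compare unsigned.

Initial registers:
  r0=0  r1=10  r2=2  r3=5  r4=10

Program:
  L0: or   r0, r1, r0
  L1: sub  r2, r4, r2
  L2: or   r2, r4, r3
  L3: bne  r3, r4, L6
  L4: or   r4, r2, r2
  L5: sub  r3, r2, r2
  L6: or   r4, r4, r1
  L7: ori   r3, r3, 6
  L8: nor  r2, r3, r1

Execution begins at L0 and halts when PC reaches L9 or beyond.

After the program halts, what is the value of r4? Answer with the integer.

15

#0 or   r0, r1, r0 ; 0/10/2/5/10
#1 sub  r2, r4, r2 ; 0/10/8/5/10
#2 or   r2, r4, r3 ; 0/10/15/5/10
#3 bne  r3, r4, L6 ; 0/10/15/5/10 ; →target
#4 or   r4, r2, r2 ; 0/10/15/5/15
#6 or   r4, r4, r1 ; 0/10/15/5/15
#7 ori   r3, r3, 6 ; 0/10/15/7/15
#8 nor  r2, r3, r1 ; 0/10/65520/7/15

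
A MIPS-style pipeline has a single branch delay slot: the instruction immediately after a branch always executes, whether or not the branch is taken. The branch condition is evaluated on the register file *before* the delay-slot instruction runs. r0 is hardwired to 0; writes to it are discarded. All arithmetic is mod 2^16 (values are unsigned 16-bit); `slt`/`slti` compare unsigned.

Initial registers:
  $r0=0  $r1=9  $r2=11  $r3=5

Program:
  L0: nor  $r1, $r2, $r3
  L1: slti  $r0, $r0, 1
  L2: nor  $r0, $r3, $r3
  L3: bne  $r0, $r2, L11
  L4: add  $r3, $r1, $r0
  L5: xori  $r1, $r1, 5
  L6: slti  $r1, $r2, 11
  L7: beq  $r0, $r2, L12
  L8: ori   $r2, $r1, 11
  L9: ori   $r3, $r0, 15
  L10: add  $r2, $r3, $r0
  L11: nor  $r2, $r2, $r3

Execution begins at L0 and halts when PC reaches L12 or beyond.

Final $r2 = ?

4

PC=0  nor  $r1, $r2, $r3     | $r0=0 $r1=65520 $r2=11 $r3=5
PC=1  slti  $r0, $r0, 1      | $r0=0 $r1=65520 $r2=11 $r3=5
PC=2  nor  $r0, $r3, $r3     | $r0=0 $r1=65520 $r2=11 $r3=5
PC=3  bne  $r0, $r2, L11     | $r0=0 $r1=65520 $r2=11 $r3=5  [TAKEN]
PC=4  add  $r3, $r1, $r0     | $r0=0 $r1=65520 $r2=11 $r3=65520
PC=11 nor  $r2, $r2, $r3     | $r0=0 $r1=65520 $r2=4 $r3=65520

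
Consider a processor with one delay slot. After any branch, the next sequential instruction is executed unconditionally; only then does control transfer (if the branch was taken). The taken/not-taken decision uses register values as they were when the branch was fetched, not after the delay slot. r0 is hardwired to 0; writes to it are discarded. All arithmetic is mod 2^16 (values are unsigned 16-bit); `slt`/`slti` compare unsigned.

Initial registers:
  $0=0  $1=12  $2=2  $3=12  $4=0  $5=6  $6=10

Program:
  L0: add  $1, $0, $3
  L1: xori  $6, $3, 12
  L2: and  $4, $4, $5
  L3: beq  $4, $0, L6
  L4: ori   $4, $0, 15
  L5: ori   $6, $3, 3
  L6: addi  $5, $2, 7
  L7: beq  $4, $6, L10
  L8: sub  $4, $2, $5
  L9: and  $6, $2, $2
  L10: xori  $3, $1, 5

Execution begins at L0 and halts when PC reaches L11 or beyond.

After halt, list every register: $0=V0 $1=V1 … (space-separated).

#0 add  $1, $0, $3 ; 0/12/2/12/0/6/10
#1 xori  $6, $3, 12 ; 0/12/2/12/0/6/0
#2 and  $4, $4, $5 ; 0/12/2/12/0/6/0
#3 beq  $4, $0, L6 ; 0/12/2/12/0/6/0 ; →target
#4 ori   $4, $0, 15 ; 0/12/2/12/15/6/0
#6 addi  $5, $2, 7 ; 0/12/2/12/15/9/0
#7 beq  $4, $6, L10 ; 0/12/2/12/15/9/0 ; →fallthru
#8 sub  $4, $2, $5 ; 0/12/2/12/65529/9/0
#9 and  $6, $2, $2 ; 0/12/2/12/65529/9/2
#10 xori  $3, $1, 5 ; 0/12/2/9/65529/9/2

$0=0 $1=12 $2=2 $3=9 $4=65529 $5=9 $6=2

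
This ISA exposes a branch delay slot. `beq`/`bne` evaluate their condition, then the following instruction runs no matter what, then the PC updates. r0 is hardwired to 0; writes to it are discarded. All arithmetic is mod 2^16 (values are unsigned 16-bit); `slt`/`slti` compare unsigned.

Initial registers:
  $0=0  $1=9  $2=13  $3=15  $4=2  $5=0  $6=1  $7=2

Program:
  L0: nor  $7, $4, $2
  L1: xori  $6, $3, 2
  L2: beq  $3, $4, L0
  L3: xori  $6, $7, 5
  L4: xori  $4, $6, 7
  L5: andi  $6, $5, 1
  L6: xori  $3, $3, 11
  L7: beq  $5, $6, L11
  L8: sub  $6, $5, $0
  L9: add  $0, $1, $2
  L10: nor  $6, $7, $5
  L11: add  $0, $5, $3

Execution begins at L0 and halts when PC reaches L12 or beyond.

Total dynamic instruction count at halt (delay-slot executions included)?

[0] nor  $7, $4, $2  →  {$0:0, $1:9, $2:13, $3:15, $4:2, $5:0, $6:1, $7:65520}
[1] xori  $6, $3, 2  →  {$0:0, $1:9, $2:13, $3:15, $4:2, $5:0, $6:13, $7:65520}
[2] beq  $3, $4, L0  →  {$0:0, $1:9, $2:13, $3:15, $4:2, $5:0, $6:13, $7:65520}  ⟨branch fallthrough⟩
[3] xori  $6, $7, 5  →  {$0:0, $1:9, $2:13, $3:15, $4:2, $5:0, $6:65525, $7:65520}
[4] xori  $4, $6, 7  →  {$0:0, $1:9, $2:13, $3:15, $4:65522, $5:0, $6:65525, $7:65520}
[5] andi  $6, $5, 1  →  {$0:0, $1:9, $2:13, $3:15, $4:65522, $5:0, $6:0, $7:65520}
[6] xori  $3, $3, 11  →  {$0:0, $1:9, $2:13, $3:4, $4:65522, $5:0, $6:0, $7:65520}
[7] beq  $5, $6, L11  →  {$0:0, $1:9, $2:13, $3:4, $4:65522, $5:0, $6:0, $7:65520}  ⟨branch taken⟩
[8] sub  $6, $5, $0  →  {$0:0, $1:9, $2:13, $3:4, $4:65522, $5:0, $6:0, $7:65520}
[11] add  $0, $5, $3  →  {$0:0, $1:9, $2:13, $3:4, $4:65522, $5:0, $6:0, $7:65520}

10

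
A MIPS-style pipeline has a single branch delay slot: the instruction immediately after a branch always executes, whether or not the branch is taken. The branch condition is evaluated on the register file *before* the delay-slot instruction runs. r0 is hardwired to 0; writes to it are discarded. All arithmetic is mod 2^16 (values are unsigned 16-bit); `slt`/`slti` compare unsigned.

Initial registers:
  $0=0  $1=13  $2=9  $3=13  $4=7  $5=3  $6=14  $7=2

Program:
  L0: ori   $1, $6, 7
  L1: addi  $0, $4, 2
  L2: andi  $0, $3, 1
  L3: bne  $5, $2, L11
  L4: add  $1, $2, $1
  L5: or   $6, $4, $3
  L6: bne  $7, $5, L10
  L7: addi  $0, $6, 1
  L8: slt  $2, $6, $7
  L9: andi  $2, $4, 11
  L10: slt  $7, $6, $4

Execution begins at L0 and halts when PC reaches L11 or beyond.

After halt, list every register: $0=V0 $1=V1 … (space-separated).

PC=0  ori   $1, $6, 7        | $0=0 $1=15 $2=9 $3=13 $4=7 $5=3 $6=14 $7=2
PC=1  addi  $0, $4, 2        | $0=0 $1=15 $2=9 $3=13 $4=7 $5=3 $6=14 $7=2
PC=2  andi  $0, $3, 1        | $0=0 $1=15 $2=9 $3=13 $4=7 $5=3 $6=14 $7=2
PC=3  bne  $5, $2, L11       | $0=0 $1=15 $2=9 $3=13 $4=7 $5=3 $6=14 $7=2  [TAKEN]
PC=4  add  $1, $2, $1        | $0=0 $1=24 $2=9 $3=13 $4=7 $5=3 $6=14 $7=2

$0=0 $1=24 $2=9 $3=13 $4=7 $5=3 $6=14 $7=2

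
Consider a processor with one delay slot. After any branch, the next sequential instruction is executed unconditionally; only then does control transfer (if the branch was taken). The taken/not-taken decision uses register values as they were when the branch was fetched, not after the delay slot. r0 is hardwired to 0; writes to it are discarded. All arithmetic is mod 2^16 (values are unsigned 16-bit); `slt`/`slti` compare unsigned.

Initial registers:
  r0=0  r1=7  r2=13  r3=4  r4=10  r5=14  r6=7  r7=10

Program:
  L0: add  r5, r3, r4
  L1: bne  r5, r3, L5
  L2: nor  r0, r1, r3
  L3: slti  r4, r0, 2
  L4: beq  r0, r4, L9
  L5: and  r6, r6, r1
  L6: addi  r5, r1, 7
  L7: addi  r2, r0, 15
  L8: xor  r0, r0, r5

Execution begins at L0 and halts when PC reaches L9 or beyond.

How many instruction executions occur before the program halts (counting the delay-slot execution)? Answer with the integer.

7

PC=0  add  r5, r3, r4        | r0=0 r1=7 r2=13 r3=4 r4=10 r5=14 r6=7 r7=10
PC=1  bne  r5, r3, L5        | r0=0 r1=7 r2=13 r3=4 r4=10 r5=14 r6=7 r7=10  [TAKEN]
PC=2  nor  r0, r1, r3        | r0=0 r1=7 r2=13 r3=4 r4=10 r5=14 r6=7 r7=10
PC=5  and  r6, r6, r1        | r0=0 r1=7 r2=13 r3=4 r4=10 r5=14 r6=7 r7=10
PC=6  addi  r5, r1, 7        | r0=0 r1=7 r2=13 r3=4 r4=10 r5=14 r6=7 r7=10
PC=7  addi  r2, r0, 15       | r0=0 r1=7 r2=15 r3=4 r4=10 r5=14 r6=7 r7=10
PC=8  xor  r0, r0, r5        | r0=0 r1=7 r2=15 r3=4 r4=10 r5=14 r6=7 r7=10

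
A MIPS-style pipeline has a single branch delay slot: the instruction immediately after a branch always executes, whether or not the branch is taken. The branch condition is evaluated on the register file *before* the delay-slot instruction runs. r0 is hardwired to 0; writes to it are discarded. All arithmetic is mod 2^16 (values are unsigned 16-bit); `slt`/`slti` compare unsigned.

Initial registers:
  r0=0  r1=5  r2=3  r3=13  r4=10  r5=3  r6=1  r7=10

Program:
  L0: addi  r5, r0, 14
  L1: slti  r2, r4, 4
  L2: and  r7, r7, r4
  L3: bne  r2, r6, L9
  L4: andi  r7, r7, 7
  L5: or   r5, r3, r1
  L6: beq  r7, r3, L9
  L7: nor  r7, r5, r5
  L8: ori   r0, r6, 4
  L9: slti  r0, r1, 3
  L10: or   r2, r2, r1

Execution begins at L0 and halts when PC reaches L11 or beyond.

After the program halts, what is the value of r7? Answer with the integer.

2

[0] addi  r5, r0, 14  →  {r0:0, r1:5, r2:3, r3:13, r4:10, r5:14, r6:1, r7:10}
[1] slti  r2, r4, 4  →  {r0:0, r1:5, r2:0, r3:13, r4:10, r5:14, r6:1, r7:10}
[2] and  r7, r7, r4  →  {r0:0, r1:5, r2:0, r3:13, r4:10, r5:14, r6:1, r7:10}
[3] bne  r2, r6, L9  →  {r0:0, r1:5, r2:0, r3:13, r4:10, r5:14, r6:1, r7:10}  ⟨branch taken⟩
[4] andi  r7, r7, 7  →  {r0:0, r1:5, r2:0, r3:13, r4:10, r5:14, r6:1, r7:2}
[9] slti  r0, r1, 3  →  {r0:0, r1:5, r2:0, r3:13, r4:10, r5:14, r6:1, r7:2}
[10] or   r2, r2, r1  →  {r0:0, r1:5, r2:5, r3:13, r4:10, r5:14, r6:1, r7:2}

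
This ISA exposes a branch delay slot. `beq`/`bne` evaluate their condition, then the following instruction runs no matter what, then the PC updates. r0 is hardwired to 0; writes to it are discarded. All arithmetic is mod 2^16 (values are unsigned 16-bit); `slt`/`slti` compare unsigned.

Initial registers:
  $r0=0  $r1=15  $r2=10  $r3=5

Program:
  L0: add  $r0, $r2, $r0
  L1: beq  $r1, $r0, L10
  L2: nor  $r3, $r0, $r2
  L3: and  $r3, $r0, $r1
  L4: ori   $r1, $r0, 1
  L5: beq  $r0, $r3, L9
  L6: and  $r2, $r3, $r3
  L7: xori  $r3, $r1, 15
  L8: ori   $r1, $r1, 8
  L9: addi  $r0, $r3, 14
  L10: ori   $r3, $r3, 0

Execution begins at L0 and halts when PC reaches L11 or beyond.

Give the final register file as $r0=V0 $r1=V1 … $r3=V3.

$r0=0 $r1=1 $r2=0 $r3=0

  step pc=0: add  $r0, $r2, $r0  regs=(0,15,10,5)
  step pc=1: beq  $r1, $r0, L10  cond=F  regs=(0,15,10,5)
  step pc=2: nor  $r3, $r0, $r2  regs=(0,15,10,65525)
  step pc=3: and  $r3, $r0, $r1  regs=(0,15,10,0)
  step pc=4: ori   $r1, $r0, 1  regs=(0,1,10,0)
  step pc=5: beq  $r0, $r3, L9  cond=T  regs=(0,1,10,0)
  step pc=6: and  $r2, $r3, $r3  regs=(0,1,0,0)
  step pc=9: addi  $r0, $r3, 14  regs=(0,1,0,0)
  step pc=10: ori   $r3, $r3, 0  regs=(0,1,0,0)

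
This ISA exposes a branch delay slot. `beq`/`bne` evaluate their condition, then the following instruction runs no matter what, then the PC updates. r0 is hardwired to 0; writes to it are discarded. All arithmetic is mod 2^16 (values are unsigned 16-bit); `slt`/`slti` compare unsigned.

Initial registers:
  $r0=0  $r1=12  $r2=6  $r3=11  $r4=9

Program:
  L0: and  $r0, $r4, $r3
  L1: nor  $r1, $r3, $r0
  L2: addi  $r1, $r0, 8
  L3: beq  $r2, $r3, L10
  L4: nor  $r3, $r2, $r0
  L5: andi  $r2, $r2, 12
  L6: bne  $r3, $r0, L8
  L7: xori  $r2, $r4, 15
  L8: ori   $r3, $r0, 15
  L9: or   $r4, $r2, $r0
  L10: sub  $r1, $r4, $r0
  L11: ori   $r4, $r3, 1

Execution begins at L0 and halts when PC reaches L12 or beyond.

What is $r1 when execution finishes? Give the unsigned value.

  step pc=0: and  $r0, $r4, $r3  regs=(0,12,6,11,9)
  step pc=1: nor  $r1, $r3, $r0  regs=(0,65524,6,11,9)
  step pc=2: addi  $r1, $r0, 8  regs=(0,8,6,11,9)
  step pc=3: beq  $r2, $r3, L10  cond=F  regs=(0,8,6,11,9)
  step pc=4: nor  $r3, $r2, $r0  regs=(0,8,6,65529,9)
  step pc=5: andi  $r2, $r2, 12  regs=(0,8,4,65529,9)
  step pc=6: bne  $r3, $r0, L8  cond=T  regs=(0,8,4,65529,9)
  step pc=7: xori  $r2, $r4, 15  regs=(0,8,6,65529,9)
  step pc=8: ori   $r3, $r0, 15  regs=(0,8,6,15,9)
  step pc=9: or   $r4, $r2, $r0  regs=(0,8,6,15,6)
  step pc=10: sub  $r1, $r4, $r0  regs=(0,6,6,15,6)
  step pc=11: ori   $r4, $r3, 1  regs=(0,6,6,15,15)

6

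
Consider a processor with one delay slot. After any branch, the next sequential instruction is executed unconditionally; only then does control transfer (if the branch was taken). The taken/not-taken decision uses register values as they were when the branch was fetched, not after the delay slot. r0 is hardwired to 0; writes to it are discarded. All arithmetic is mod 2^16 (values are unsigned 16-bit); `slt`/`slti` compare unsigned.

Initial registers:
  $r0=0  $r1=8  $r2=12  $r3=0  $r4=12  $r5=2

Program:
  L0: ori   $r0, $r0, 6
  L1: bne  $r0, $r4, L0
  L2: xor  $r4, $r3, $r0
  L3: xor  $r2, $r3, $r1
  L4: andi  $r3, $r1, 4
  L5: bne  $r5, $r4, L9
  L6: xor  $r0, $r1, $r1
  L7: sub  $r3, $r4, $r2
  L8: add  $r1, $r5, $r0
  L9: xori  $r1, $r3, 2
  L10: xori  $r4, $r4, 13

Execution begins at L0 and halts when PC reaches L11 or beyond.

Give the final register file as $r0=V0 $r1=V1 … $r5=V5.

$r0=0 $r1=2 $r2=8 $r3=0 $r4=13 $r5=2

  step pc=0: ori   $r0, $r0, 6  regs=(0,8,12,0,12,2)
  step pc=1: bne  $r0, $r4, L0  cond=T  regs=(0,8,12,0,12,2)
  step pc=2: xor  $r4, $r3, $r0  regs=(0,8,12,0,0,2)
  step pc=0: ori   $r0, $r0, 6  regs=(0,8,12,0,0,2)
  step pc=1: bne  $r0, $r4, L0  cond=F  regs=(0,8,12,0,0,2)
  step pc=2: xor  $r4, $r3, $r0  regs=(0,8,12,0,0,2)
  step pc=3: xor  $r2, $r3, $r1  regs=(0,8,8,0,0,2)
  step pc=4: andi  $r3, $r1, 4  regs=(0,8,8,0,0,2)
  step pc=5: bne  $r5, $r4, L9  cond=T  regs=(0,8,8,0,0,2)
  step pc=6: xor  $r0, $r1, $r1  regs=(0,8,8,0,0,2)
  step pc=9: xori  $r1, $r3, 2  regs=(0,2,8,0,0,2)
  step pc=10: xori  $r4, $r4, 13  regs=(0,2,8,0,13,2)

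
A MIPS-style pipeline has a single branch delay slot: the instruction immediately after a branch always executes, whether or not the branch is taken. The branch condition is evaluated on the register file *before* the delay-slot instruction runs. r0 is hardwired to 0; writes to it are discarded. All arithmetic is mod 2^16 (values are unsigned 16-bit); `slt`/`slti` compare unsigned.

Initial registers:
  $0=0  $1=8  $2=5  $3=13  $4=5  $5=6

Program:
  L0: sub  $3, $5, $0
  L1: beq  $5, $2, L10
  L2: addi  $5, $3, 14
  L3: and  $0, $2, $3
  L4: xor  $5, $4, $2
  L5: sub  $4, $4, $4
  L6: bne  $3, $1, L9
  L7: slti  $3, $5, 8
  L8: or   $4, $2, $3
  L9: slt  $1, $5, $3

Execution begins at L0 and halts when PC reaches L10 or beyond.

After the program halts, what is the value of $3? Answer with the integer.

1

PC=0  sub  $3, $5, $0        | $0=0 $1=8 $2=5 $3=6 $4=5 $5=6
PC=1  beq  $5, $2, L10       | $0=0 $1=8 $2=5 $3=6 $4=5 $5=6  [not taken]
PC=2  addi  $5, $3, 14       | $0=0 $1=8 $2=5 $3=6 $4=5 $5=20
PC=3  and  $0, $2, $3        | $0=0 $1=8 $2=5 $3=6 $4=5 $5=20
PC=4  xor  $5, $4, $2        | $0=0 $1=8 $2=5 $3=6 $4=5 $5=0
PC=5  sub  $4, $4, $4        | $0=0 $1=8 $2=5 $3=6 $4=0 $5=0
PC=6  bne  $3, $1, L9        | $0=0 $1=8 $2=5 $3=6 $4=0 $5=0  [TAKEN]
PC=7  slti  $3, $5, 8        | $0=0 $1=8 $2=5 $3=1 $4=0 $5=0
PC=9  slt  $1, $5, $3        | $0=0 $1=1 $2=5 $3=1 $4=0 $5=0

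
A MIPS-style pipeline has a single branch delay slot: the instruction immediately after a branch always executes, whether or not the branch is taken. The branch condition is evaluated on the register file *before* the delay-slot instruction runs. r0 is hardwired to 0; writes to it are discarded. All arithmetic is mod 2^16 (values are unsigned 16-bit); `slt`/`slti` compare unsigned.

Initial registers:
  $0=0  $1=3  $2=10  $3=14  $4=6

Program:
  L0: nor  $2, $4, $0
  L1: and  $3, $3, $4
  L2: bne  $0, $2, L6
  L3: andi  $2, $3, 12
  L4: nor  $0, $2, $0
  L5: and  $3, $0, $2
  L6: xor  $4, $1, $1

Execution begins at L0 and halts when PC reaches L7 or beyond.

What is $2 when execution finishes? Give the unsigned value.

4

#0 nor  $2, $4, $0 ; 0/3/65529/14/6
#1 and  $3, $3, $4 ; 0/3/65529/6/6
#2 bne  $0, $2, L6 ; 0/3/65529/6/6 ; →target
#3 andi  $2, $3, 12 ; 0/3/4/6/6
#6 xor  $4, $1, $1 ; 0/3/4/6/0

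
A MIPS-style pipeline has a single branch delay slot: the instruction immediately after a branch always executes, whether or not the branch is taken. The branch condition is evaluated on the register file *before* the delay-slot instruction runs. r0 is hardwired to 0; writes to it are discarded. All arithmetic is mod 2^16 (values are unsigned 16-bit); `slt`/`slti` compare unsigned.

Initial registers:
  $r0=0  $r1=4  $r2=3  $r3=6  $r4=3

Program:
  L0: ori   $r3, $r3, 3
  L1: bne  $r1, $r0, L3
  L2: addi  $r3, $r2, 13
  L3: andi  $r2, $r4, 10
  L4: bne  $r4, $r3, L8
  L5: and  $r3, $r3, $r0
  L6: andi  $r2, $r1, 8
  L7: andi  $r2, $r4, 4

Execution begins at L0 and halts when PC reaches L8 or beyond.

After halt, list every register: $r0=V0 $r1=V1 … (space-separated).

  step pc=0: ori   $r3, $r3, 3  regs=(0,4,3,7,3)
  step pc=1: bne  $r1, $r0, L3  cond=T  regs=(0,4,3,7,3)
  step pc=2: addi  $r3, $r2, 13  regs=(0,4,3,16,3)
  step pc=3: andi  $r2, $r4, 10  regs=(0,4,2,16,3)
  step pc=4: bne  $r4, $r3, L8  cond=T  regs=(0,4,2,16,3)
  step pc=5: and  $r3, $r3, $r0  regs=(0,4,2,0,3)

$r0=0 $r1=4 $r2=2 $r3=0 $r4=3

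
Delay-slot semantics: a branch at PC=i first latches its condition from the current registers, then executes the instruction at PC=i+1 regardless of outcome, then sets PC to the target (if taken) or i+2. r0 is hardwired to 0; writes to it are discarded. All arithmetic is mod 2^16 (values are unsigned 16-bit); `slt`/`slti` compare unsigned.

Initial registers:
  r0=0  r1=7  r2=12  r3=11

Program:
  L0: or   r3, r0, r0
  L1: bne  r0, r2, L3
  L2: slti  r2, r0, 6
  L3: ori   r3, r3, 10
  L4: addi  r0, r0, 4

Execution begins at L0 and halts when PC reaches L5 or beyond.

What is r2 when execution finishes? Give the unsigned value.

PC=0  or   r3, r0, r0        | r0=0 r1=7 r2=12 r3=0
PC=1  bne  r0, r2, L3        | r0=0 r1=7 r2=12 r3=0  [TAKEN]
PC=2  slti  r2, r0, 6        | r0=0 r1=7 r2=1 r3=0
PC=3  ori   r3, r3, 10       | r0=0 r1=7 r2=1 r3=10
PC=4  addi  r0, r0, 4        | r0=0 r1=7 r2=1 r3=10

1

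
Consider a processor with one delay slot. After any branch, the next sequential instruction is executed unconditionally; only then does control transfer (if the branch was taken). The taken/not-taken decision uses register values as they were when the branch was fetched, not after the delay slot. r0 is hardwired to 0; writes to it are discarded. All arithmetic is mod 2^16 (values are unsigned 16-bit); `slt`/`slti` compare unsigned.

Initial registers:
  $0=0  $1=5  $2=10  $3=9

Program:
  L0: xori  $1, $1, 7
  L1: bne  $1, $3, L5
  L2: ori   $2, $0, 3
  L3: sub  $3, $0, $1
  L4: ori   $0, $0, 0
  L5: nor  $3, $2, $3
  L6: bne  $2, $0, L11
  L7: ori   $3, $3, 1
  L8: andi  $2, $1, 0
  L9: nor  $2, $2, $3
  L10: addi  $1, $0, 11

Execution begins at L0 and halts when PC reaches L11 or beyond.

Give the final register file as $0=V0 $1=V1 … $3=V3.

#0 xori  $1, $1, 7 ; 0/2/10/9
#1 bne  $1, $3, L5 ; 0/2/10/9 ; →target
#2 ori   $2, $0, 3 ; 0/2/3/9
#5 nor  $3, $2, $3 ; 0/2/3/65524
#6 bne  $2, $0, L11 ; 0/2/3/65524 ; →target
#7 ori   $3, $3, 1 ; 0/2/3/65525

$0=0 $1=2 $2=3 $3=65525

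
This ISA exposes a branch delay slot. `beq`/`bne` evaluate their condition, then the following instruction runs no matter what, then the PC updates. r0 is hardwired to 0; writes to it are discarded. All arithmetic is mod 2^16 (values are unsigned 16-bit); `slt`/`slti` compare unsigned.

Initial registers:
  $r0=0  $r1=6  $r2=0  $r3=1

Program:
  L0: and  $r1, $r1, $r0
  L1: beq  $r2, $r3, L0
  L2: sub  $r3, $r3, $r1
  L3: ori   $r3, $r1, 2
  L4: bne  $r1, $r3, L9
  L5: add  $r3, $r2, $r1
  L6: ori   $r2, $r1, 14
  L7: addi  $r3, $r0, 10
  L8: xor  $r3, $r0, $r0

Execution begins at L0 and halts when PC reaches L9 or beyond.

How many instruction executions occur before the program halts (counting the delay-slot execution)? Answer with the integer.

PC=0  and  $r1, $r1, $r0     | $r0=0 $r1=0 $r2=0 $r3=1
PC=1  beq  $r2, $r3, L0      | $r0=0 $r1=0 $r2=0 $r3=1  [not taken]
PC=2  sub  $r3, $r3, $r1     | $r0=0 $r1=0 $r2=0 $r3=1
PC=3  ori   $r3, $r1, 2      | $r0=0 $r1=0 $r2=0 $r3=2
PC=4  bne  $r1, $r3, L9      | $r0=0 $r1=0 $r2=0 $r3=2  [TAKEN]
PC=5  add  $r3, $r2, $r1     | $r0=0 $r1=0 $r2=0 $r3=0

6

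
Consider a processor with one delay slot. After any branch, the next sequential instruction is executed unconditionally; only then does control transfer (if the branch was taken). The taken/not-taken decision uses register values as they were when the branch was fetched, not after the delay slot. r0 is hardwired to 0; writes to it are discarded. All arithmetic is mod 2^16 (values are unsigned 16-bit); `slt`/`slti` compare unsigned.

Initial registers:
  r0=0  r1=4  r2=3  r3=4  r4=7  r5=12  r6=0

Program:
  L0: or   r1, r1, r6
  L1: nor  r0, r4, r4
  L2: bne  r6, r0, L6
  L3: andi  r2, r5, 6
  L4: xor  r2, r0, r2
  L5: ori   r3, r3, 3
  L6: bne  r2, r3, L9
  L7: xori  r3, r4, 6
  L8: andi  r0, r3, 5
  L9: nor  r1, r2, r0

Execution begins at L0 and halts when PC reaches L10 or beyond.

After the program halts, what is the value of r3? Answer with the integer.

[0] or   r1, r1, r6  →  {r0:0, r1:4, r2:3, r3:4, r4:7, r5:12, r6:0}
[1] nor  r0, r4, r4  →  {r0:0, r1:4, r2:3, r3:4, r4:7, r5:12, r6:0}
[2] bne  r6, r0, L6  →  {r0:0, r1:4, r2:3, r3:4, r4:7, r5:12, r6:0}  ⟨branch fallthrough⟩
[3] andi  r2, r5, 6  →  {r0:0, r1:4, r2:4, r3:4, r4:7, r5:12, r6:0}
[4] xor  r2, r0, r2  →  {r0:0, r1:4, r2:4, r3:4, r4:7, r5:12, r6:0}
[5] ori   r3, r3, 3  →  {r0:0, r1:4, r2:4, r3:7, r4:7, r5:12, r6:0}
[6] bne  r2, r3, L9  →  {r0:0, r1:4, r2:4, r3:7, r4:7, r5:12, r6:0}  ⟨branch taken⟩
[7] xori  r3, r4, 6  →  {r0:0, r1:4, r2:4, r3:1, r4:7, r5:12, r6:0}
[9] nor  r1, r2, r0  →  {r0:0, r1:65531, r2:4, r3:1, r4:7, r5:12, r6:0}

1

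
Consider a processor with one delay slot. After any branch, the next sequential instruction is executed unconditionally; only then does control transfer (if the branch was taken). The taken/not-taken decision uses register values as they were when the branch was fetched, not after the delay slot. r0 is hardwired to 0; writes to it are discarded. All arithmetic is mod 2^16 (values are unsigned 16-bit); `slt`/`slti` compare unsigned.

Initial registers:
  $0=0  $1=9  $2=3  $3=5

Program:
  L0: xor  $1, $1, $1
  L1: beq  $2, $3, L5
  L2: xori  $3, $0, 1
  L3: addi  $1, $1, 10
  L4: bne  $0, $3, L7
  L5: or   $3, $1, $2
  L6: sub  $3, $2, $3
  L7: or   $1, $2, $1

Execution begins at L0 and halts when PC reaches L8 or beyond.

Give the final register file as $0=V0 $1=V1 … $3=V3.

PC=0  xor  $1, $1, $1        | $0=0 $1=0 $2=3 $3=5
PC=1  beq  $2, $3, L5        | $0=0 $1=0 $2=3 $3=5  [not taken]
PC=2  xori  $3, $0, 1        | $0=0 $1=0 $2=3 $3=1
PC=3  addi  $1, $1, 10       | $0=0 $1=10 $2=3 $3=1
PC=4  bne  $0, $3, L7        | $0=0 $1=10 $2=3 $3=1  [TAKEN]
PC=5  or   $3, $1, $2        | $0=0 $1=10 $2=3 $3=11
PC=7  or   $1, $2, $1        | $0=0 $1=11 $2=3 $3=11

$0=0 $1=11 $2=3 $3=11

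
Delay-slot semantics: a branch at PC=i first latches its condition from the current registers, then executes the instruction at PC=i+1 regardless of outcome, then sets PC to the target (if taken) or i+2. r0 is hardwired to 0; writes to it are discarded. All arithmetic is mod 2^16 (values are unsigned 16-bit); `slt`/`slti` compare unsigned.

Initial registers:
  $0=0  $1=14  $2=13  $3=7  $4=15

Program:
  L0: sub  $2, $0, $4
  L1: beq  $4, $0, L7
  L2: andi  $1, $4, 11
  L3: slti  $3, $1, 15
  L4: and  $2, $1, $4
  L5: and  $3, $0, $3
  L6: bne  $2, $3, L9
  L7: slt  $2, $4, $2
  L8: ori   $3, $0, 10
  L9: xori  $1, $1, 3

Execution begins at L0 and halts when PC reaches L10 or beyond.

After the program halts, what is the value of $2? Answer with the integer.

[0] sub  $2, $0, $4  →  {$0:0, $1:14, $2:65521, $3:7, $4:15}
[1] beq  $4, $0, L7  →  {$0:0, $1:14, $2:65521, $3:7, $4:15}  ⟨branch fallthrough⟩
[2] andi  $1, $4, 11  →  {$0:0, $1:11, $2:65521, $3:7, $4:15}
[3] slti  $3, $1, 15  →  {$0:0, $1:11, $2:65521, $3:1, $4:15}
[4] and  $2, $1, $4  →  {$0:0, $1:11, $2:11, $3:1, $4:15}
[5] and  $3, $0, $3  →  {$0:0, $1:11, $2:11, $3:0, $4:15}
[6] bne  $2, $3, L9  →  {$0:0, $1:11, $2:11, $3:0, $4:15}  ⟨branch taken⟩
[7] slt  $2, $4, $2  →  {$0:0, $1:11, $2:0, $3:0, $4:15}
[9] xori  $1, $1, 3  →  {$0:0, $1:8, $2:0, $3:0, $4:15}

0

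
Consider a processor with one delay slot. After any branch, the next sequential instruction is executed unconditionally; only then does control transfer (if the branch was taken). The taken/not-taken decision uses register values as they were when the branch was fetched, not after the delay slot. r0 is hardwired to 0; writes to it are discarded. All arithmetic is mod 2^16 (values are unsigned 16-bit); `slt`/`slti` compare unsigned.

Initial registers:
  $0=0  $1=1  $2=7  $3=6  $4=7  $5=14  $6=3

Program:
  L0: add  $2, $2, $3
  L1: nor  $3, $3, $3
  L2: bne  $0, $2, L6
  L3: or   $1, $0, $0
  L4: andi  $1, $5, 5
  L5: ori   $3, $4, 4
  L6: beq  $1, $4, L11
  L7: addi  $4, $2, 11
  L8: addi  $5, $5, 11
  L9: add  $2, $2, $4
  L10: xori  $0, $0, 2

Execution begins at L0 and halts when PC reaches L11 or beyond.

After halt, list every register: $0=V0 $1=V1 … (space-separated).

  step pc=0: add  $2, $2, $3  regs=(0,1,13,6,7,14,3)
  step pc=1: nor  $3, $3, $3  regs=(0,1,13,65529,7,14,3)
  step pc=2: bne  $0, $2, L6  cond=T  regs=(0,1,13,65529,7,14,3)
  step pc=3: or   $1, $0, $0  regs=(0,0,13,65529,7,14,3)
  step pc=6: beq  $1, $4, L11  cond=F  regs=(0,0,13,65529,7,14,3)
  step pc=7: addi  $4, $2, 11  regs=(0,0,13,65529,24,14,3)
  step pc=8: addi  $5, $5, 11  regs=(0,0,13,65529,24,25,3)
  step pc=9: add  $2, $2, $4  regs=(0,0,37,65529,24,25,3)
  step pc=10: xori  $0, $0, 2  regs=(0,0,37,65529,24,25,3)

$0=0 $1=0 $2=37 $3=65529 $4=24 $5=25 $6=3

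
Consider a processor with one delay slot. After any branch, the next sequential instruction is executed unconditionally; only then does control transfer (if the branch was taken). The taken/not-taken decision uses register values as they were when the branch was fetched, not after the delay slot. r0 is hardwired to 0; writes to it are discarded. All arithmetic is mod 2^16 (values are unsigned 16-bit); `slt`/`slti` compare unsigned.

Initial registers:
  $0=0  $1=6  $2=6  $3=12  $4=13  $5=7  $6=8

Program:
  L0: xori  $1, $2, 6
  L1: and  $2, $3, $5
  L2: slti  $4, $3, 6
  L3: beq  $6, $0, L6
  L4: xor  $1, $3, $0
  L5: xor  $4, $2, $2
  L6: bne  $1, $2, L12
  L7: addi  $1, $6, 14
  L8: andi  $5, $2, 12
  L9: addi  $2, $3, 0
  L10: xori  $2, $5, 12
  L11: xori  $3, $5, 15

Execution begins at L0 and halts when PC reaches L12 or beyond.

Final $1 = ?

  step pc=0: xori  $1, $2, 6  regs=(0,0,6,12,13,7,8)
  step pc=1: and  $2, $3, $5  regs=(0,0,4,12,13,7,8)
  step pc=2: slti  $4, $3, 6  regs=(0,0,4,12,0,7,8)
  step pc=3: beq  $6, $0, L6  cond=F  regs=(0,0,4,12,0,7,8)
  step pc=4: xor  $1, $3, $0  regs=(0,12,4,12,0,7,8)
  step pc=5: xor  $4, $2, $2  regs=(0,12,4,12,0,7,8)
  step pc=6: bne  $1, $2, L12  cond=T  regs=(0,12,4,12,0,7,8)
  step pc=7: addi  $1, $6, 14  regs=(0,22,4,12,0,7,8)

22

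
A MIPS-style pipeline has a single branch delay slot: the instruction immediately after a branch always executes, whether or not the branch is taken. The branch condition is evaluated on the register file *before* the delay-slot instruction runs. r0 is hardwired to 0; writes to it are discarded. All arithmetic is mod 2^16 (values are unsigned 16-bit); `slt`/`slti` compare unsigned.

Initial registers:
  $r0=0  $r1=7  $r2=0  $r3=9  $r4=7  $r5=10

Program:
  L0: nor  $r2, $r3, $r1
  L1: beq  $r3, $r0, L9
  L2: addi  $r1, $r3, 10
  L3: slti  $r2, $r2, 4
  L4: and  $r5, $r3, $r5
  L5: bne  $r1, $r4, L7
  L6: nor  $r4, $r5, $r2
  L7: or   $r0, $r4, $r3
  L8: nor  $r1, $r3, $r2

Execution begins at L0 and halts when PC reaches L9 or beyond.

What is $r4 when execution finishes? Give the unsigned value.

#0 nor  $r2, $r3, $r1 ; 0/7/65520/9/7/10
#1 beq  $r3, $r0, L9 ; 0/7/65520/9/7/10 ; →fallthru
#2 addi  $r1, $r3, 10 ; 0/19/65520/9/7/10
#3 slti  $r2, $r2, 4 ; 0/19/0/9/7/10
#4 and  $r5, $r3, $r5 ; 0/19/0/9/7/8
#5 bne  $r1, $r4, L7 ; 0/19/0/9/7/8 ; →target
#6 nor  $r4, $r5, $r2 ; 0/19/0/9/65527/8
#7 or   $r0, $r4, $r3 ; 0/19/0/9/65527/8
#8 nor  $r1, $r3, $r2 ; 0/65526/0/9/65527/8

65527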